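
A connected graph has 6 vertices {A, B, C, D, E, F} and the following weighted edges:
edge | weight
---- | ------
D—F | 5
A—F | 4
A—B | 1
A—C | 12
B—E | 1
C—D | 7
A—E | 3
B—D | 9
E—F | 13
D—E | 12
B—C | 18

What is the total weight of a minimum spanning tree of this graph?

18

Kruskal: consider edges lightest-first.
A—B (1): add. Components now {A,B} {C} {D} {E} {F}
B—E (1): add. Components now {A,B,E} {C} {D} {F}
A—E (3): skip — A and E already connected.
A—F (4): add. Components now {A,B,E,F} {C} {D}
D—F (5): add. Components now {A,B,D,E,F} {C}
C—D (7): add. Components now {A,B,C,D,E,F}
MST edges: A—B, B—E, A—F, D—F, C—D; total weight 1+1+4+5+7 = 18.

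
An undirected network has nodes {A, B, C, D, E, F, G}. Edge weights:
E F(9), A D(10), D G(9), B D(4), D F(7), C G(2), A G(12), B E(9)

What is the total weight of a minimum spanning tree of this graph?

41

Kruskal's algorithm — process edges by increasing weight (ties by edge label):
C G (2): add. Components now {A} {B} {C,G} {D} {E} {F}
B D (4): add. Components now {A} {B,D} {C,G} {E} {F}
D F (7): add. Components now {A} {B,D,F} {C,G} {E}
B E (9): add. Components now {A} {B,D,E,F} {C,G}
D G (9): add. Components now {A} {B,C,D,E,F,G}
E F (9): skip — E and F already connected.
A D (10): add. Components now {A,B,C,D,E,F,G}
MST edges: C G, B D, D F, B E, D G, A D; total weight 2+4+7+9+9+10 = 41.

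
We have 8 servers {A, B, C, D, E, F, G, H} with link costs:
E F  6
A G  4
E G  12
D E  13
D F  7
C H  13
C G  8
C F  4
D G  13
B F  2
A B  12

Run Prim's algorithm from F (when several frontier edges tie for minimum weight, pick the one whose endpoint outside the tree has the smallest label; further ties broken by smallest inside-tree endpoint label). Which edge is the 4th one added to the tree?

D-F

Prim, starting at F.
Step 1: cheapest edge leaving the tree is B F (2); add B.
Step 2: cheapest edge leaving the tree is C F (4); add C.
Step 3: cheapest edge leaving the tree is E F (6); add E.
Step 4: cheapest edge leaving the tree is D F (7); add D.
Step 5: cheapest edge leaving the tree is C G (8); add G.
Step 6: cheapest edge leaving the tree is A G (4); add A.
Step 7: cheapest edge leaving the tree is C H (13); add H.
The 4th edge added is D F.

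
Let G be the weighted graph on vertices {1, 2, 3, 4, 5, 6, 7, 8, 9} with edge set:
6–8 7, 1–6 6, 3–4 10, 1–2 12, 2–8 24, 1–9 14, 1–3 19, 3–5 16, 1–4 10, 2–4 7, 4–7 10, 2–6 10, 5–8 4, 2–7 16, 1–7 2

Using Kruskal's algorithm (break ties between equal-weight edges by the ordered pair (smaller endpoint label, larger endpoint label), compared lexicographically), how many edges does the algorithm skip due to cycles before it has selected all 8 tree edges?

3

Sort edges by weight, then run Kruskal:
1–7 (2): add — endpoints in different components.
5–8 (4): add — endpoints in different components.
1–6 (6): add — endpoints in different components.
2–4 (7): add — endpoints in different components.
6–8 (7): add — endpoints in different components.
1–4 (10): add — endpoints in different components.
2–6 (10): skip — 2 and 6 already connected.
3–4 (10): add — endpoints in different components.
4–7 (10): skip — 4 and 7 already connected.
1–2 (12): skip — 1 and 2 already connected.
1–9 (14): add — endpoints in different components.
Edges rejected before the tree was complete: 3.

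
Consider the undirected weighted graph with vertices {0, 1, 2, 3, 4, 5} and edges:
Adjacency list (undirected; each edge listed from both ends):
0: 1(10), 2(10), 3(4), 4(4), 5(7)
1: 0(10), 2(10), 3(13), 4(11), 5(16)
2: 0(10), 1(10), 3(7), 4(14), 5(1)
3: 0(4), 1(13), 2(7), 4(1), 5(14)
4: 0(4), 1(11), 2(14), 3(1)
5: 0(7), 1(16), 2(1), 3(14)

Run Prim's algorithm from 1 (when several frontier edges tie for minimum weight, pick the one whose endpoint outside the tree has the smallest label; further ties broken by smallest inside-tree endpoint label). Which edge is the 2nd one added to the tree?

Grow the tree from 1 using Prim:
Step 1: frontier [0–1 10, 1–2 10, 1–4 11, 1–3 13, 1–5 16] → take 0–1 (10); add 0.
Step 2: frontier [0–3 4, 0–4 4, 0–5 7, 0–2 10, 1–2 10, 1–4 11, 1–3 13, 1–5 16] → take 0–3 (4); add 3.
Step 3: frontier [0–4 4, 0–5 7, 0–2 10, 1–2 10, 1–4 11, 1–5 16, 3–4 1, 2–3 7, 3–5 14] → take 3–4 (1); add 4.
Step 4: frontier [0–5 7, 0–2 10, 1–2 10, 1–5 16, 2–3 7, 3–5 14, 2–4 14] → take 2–3 (7); add 2.
Step 5: frontier [0–5 7, 1–5 16, 2–5 1, 3–5 14] → take 2–5 (1); add 5.
The 2nd edge added is 0–3.

0-3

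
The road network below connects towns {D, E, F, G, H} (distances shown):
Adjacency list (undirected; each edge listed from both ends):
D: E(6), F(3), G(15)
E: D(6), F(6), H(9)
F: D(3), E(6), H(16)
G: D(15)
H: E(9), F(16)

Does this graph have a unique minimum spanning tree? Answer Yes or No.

No

Sort edges by weight, then run Kruskal:
D-F (3): add — endpoints in different components.
D-E (6): add — endpoints in different components.
E-F (6): skip — E and F already connected.
E-H (9): add — endpoints in different components.
D-G (15): add — endpoints in different components.
Non-tree edge E-F has weight 6, equal to the heaviest edge on its tree cycle — swapping gives another MST of the same weight. Not unique.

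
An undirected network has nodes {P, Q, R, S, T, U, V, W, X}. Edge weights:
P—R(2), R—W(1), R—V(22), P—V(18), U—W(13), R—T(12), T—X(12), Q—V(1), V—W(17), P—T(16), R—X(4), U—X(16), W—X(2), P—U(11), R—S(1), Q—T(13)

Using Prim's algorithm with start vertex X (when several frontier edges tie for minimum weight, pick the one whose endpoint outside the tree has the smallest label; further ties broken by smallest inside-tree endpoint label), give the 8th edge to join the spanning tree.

Q-V

Prim, starting at X.
Step 1: cheapest edge leaving the tree is W—X (2); add W.
Step 2: cheapest edge leaving the tree is R—W (1); add R.
Step 3: cheapest edge leaving the tree is R—S (1); add S.
Step 4: cheapest edge leaving the tree is P—R (2); add P.
Step 5: cheapest edge leaving the tree is P—U (11); add U.
Step 6: cheapest edge leaving the tree is R—T (12); add T.
Step 7: cheapest edge leaving the tree is Q—T (13); add Q.
Step 8: cheapest edge leaving the tree is Q—V (1); add V.
The 8th edge added is Q—V.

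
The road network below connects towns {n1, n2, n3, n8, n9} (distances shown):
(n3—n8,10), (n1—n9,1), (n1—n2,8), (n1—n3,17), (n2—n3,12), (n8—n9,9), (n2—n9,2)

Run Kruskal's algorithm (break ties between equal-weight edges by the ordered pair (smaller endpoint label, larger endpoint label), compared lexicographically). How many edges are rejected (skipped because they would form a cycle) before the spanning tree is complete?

1

Kruskal: consider edges lightest-first.
n1—n9 (1): add. Components now {n1,n9} {n2} {n3} {n8}
n2—n9 (2): add. Components now {n1,n2,n9} {n3} {n8}
n1—n2 (8): skip — n1 and n2 already connected.
n8—n9 (9): add. Components now {n1,n2,n8,n9} {n3}
n3—n8 (10): add. Components now {n1,n2,n3,n8,n9}
Edges rejected before the tree was complete: 1.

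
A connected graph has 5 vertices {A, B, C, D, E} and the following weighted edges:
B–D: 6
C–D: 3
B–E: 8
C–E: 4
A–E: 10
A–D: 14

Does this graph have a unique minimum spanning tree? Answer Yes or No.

Kruskal's algorithm — process edges by increasing weight (ties by edge label):
C–D (3): add — endpoints in different components.
C–E (4): add — endpoints in different components.
B–D (6): add — endpoints in different components.
B–E (8): skip — B and E already connected.
A–E (10): add — endpoints in different components.
Every non-tree edge has weight strictly greater than the heaviest edge on the tree path between its endpoints, so the MST is unique.

Yes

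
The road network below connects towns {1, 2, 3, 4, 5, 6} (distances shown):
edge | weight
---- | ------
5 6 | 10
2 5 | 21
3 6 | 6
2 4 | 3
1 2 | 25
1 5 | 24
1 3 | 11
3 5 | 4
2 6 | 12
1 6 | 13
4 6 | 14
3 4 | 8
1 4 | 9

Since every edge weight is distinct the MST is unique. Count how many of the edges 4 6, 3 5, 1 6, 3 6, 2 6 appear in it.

Kruskal: consider edges lightest-first.
2 4 (3): add. Components now {1} {2,4} {3} {5} {6}
3 5 (4): add. Components now {1} {2,4} {3,5} {6}
3 6 (6): add. Components now {1} {2,4} {3,5,6}
3 4 (8): add. Components now {1} {2,3,4,5,6}
1 4 (9): add. Components now {1,2,3,4,5,6}
MST edge set: {2 4, 3 5, 3 6, 3 4, 1 4}.
Of the listed edges, {3 5, 3 6} are in the MST → 2.

2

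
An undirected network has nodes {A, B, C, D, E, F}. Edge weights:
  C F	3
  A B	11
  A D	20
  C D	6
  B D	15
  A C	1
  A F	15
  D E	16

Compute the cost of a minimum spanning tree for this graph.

37

Prim's algorithm from C:
Step 1: cheapest edge leaving the tree is A C (1); add A.
Step 2: cheapest edge leaving the tree is C F (3); add F.
Step 3: cheapest edge leaving the tree is C D (6); add D.
Step 4: cheapest edge leaving the tree is A B (11); add B.
Step 5: cheapest edge leaving the tree is D E (16); add E.
MST edges: A C, C F, C D, A B, D E; total weight 1+3+6+11+16 = 37.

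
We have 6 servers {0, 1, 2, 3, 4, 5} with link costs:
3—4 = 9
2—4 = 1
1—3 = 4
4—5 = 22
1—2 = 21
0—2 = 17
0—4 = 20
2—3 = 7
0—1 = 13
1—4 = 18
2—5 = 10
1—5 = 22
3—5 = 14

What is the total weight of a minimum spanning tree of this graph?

Kruskal: consider edges lightest-first.
2—4 (1): add. Components now {0} {1} {2,4} {3} {5}
1—3 (4): add. Components now {0} {1,3} {2,4} {5}
2—3 (7): add. Components now {0} {1,2,3,4} {5}
3—4 (9): skip — 3 and 4 already connected.
2—5 (10): add. Components now {0} {1,2,3,4,5}
0—1 (13): add. Components now {0,1,2,3,4,5}
MST edges: 2—4, 1—3, 2—3, 2—5, 0—1; total weight 1+4+7+10+13 = 35.

35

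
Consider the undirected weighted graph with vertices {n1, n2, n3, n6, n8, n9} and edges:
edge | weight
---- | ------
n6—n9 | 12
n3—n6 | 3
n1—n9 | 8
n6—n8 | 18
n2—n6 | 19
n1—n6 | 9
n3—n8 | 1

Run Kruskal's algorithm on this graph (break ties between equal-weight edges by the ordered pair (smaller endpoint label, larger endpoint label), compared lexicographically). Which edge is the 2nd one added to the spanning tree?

n3-n6

Sort edges by weight, then run Kruskal:
n3—n8 (1): add. Components now {n1} {n3,n8} {n6} {n9} {n2}
n3—n6 (3): add. Components now {n1} {n3,n6,n8} {n9} {n2}
n1—n9 (8): add. Components now {n1,n9} {n3,n6,n8} {n2}
n1—n6 (9): add. Components now {n1,n3,n6,n8,n9} {n2}
n6—n9 (12): skip — n6 and n9 already connected.
n6—n8 (18): skip — n6 and n8 already connected.
n2—n6 (19): add. Components now {n1,n2,n3,n6,n8,n9}
The 2nd edge added is n3—n6.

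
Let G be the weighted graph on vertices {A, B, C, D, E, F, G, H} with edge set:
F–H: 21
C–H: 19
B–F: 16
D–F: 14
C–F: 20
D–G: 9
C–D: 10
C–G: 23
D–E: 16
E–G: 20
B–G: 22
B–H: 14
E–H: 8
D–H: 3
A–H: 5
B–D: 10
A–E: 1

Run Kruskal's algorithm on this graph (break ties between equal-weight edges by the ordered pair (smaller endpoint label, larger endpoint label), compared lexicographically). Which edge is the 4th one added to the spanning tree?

D-G

Kruskal: consider edges lightest-first.
A–E (1): add — endpoints in different components.
D–H (3): add — endpoints in different components.
A–H (5): add — endpoints in different components.
E–H (8): skip — E and H already connected.
D–G (9): add — endpoints in different components.
B–D (10): add — endpoints in different components.
C–D (10): add — endpoints in different components.
B–H (14): skip — B and H already connected.
D–F (14): add — endpoints in different components.
The 4th edge added is D–G.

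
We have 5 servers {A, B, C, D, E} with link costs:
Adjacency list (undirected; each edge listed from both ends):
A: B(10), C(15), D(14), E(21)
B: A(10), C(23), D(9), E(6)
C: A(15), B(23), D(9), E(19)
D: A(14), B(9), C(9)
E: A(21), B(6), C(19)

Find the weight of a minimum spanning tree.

34

Prim's algorithm from C:
Step 1: cheapest edge leaving the tree is C D (9); add D.
Step 2: cheapest edge leaving the tree is B D (9); add B.
Step 3: cheapest edge leaving the tree is B E (6); add E.
Step 4: cheapest edge leaving the tree is A B (10); add A.
MST edges: C D, B D, B E, A B; total weight 9+9+6+10 = 34.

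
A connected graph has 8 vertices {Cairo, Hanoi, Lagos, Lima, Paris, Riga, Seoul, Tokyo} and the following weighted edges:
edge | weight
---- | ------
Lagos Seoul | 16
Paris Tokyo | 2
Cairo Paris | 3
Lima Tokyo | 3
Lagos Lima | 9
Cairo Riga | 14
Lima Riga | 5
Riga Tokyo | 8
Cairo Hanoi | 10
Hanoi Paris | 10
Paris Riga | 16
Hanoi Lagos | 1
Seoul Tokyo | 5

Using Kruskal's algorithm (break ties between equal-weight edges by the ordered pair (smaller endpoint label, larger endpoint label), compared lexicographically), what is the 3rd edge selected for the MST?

Cairo-Paris

Sort edges by weight, then run Kruskal:
Hanoi Lagos (1): add — endpoints in different components.
Paris Tokyo (2): add — endpoints in different components.
Cairo Paris (3): add — endpoints in different components.
Lima Tokyo (3): add — endpoints in different components.
Lima Riga (5): add — endpoints in different components.
Seoul Tokyo (5): add — endpoints in different components.
Riga Tokyo (8): skip — Tokyo and Riga already connected.
Lagos Lima (9): add — endpoints in different components.
The 3rd edge added is Cairo Paris.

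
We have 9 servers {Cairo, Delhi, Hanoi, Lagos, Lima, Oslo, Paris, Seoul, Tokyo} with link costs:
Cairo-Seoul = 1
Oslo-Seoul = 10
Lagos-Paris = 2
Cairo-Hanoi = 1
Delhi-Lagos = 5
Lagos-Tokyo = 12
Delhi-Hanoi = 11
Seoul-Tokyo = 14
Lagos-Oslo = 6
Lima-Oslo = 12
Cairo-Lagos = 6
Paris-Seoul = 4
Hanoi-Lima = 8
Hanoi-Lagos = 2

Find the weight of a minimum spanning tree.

Prim's algorithm from Oslo:
Step 1: cheapest edge leaving the tree is Lagos-Oslo (6); add Lagos.
Step 2: cheapest edge leaving the tree is Hanoi-Lagos (2); add Hanoi.
Step 3: cheapest edge leaving the tree is Cairo-Hanoi (1); add Cairo.
Step 4: cheapest edge leaving the tree is Cairo-Seoul (1); add Seoul.
Step 5: cheapest edge leaving the tree is Lagos-Paris (2); add Paris.
Step 6: cheapest edge leaving the tree is Delhi-Lagos (5); add Delhi.
Step 7: cheapest edge leaving the tree is Hanoi-Lima (8); add Lima.
Step 8: cheapest edge leaving the tree is Lagos-Tokyo (12); add Tokyo.
MST edges: Lagos-Oslo, Hanoi-Lagos, Cairo-Hanoi, Cairo-Seoul, Lagos-Paris, Delhi-Lagos, Hanoi-Lima, Lagos-Tokyo; total weight 6+2+1+1+2+5+8+12 = 37.

37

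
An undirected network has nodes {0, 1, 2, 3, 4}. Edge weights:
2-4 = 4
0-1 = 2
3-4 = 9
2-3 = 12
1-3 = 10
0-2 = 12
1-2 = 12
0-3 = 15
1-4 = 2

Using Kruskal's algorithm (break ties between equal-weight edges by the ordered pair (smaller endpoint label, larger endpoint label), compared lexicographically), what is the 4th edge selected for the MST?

3-4

Kruskal: consider edges lightest-first.
0-1 (2): add. Components now {0,1} {2} {3} {4}
1-4 (2): add. Components now {0,1,4} {2} {3}
2-4 (4): add. Components now {0,1,2,4} {3}
3-4 (9): add. Components now {0,1,2,3,4}
The 4th edge added is 3-4.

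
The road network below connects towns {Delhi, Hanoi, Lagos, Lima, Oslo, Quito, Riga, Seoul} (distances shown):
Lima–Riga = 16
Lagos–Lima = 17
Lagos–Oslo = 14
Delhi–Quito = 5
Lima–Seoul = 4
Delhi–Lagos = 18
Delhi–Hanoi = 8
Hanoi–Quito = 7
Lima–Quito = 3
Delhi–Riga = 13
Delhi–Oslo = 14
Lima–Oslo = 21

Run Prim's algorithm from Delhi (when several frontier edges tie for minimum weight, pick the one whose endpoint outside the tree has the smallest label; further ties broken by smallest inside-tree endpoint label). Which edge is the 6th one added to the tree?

Prim's algorithm from Delhi:
Step 1: cheapest edge leaving the tree is Delhi–Quito (5); add Quito.
Step 2: cheapest edge leaving the tree is Lima–Quito (3); add Lima.
Step 3: cheapest edge leaving the tree is Lima–Seoul (4); add Seoul.
Step 4: cheapest edge leaving the tree is Hanoi–Quito (7); add Hanoi.
Step 5: cheapest edge leaving the tree is Delhi–Riga (13); add Riga.
Step 6: cheapest edge leaving the tree is Delhi–Oslo (14); add Oslo.
Step 7: cheapest edge leaving the tree is Lagos–Oslo (14); add Lagos.
The 6th edge added is Delhi–Oslo.

Delhi-Oslo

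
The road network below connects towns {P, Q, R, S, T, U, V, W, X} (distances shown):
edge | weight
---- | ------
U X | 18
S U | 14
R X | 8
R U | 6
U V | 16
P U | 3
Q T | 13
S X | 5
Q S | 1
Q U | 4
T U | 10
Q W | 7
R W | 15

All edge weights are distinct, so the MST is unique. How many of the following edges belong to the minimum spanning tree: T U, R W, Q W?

2

Sort edges by weight, then run Kruskal:
Q S (1): add — endpoints in different components.
P U (3): add — endpoints in different components.
Q U (4): add — endpoints in different components.
S X (5): add — endpoints in different components.
R U (6): add — endpoints in different components.
Q W (7): add — endpoints in different components.
R X (8): skip — R and X already connected.
T U (10): add — endpoints in different components.
Q T (13): skip — T and Q already connected.
S U (14): skip — S and U already connected.
R W (15): skip — R and W already connected.
U V (16): add — endpoints in different components.
MST edge set: {Q S, P U, Q U, S X, R U, Q W, T U, U V}.
Of the listed edges, {T U, Q W} are in the MST → 2.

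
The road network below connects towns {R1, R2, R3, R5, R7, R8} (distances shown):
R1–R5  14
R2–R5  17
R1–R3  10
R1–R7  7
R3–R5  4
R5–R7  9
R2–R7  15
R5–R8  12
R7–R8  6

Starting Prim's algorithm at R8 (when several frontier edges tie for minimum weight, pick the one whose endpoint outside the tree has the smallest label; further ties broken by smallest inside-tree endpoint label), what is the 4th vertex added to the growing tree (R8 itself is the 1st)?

R5

Grow the tree from R8 using Prim:
Step 1: cheapest edge leaving the tree is R7–R8 (6); add R7.
Step 2: cheapest edge leaving the tree is R1–R7 (7); add R1.
Step 3: cheapest edge leaving the tree is R5–R7 (9); add R5.
Step 4: cheapest edge leaving the tree is R3–R5 (4); add R3.
Step 5: cheapest edge leaving the tree is R2–R7 (15); add R2.
Vertex order: R8, R7, R1, R5, R3, R2. The 4th vertex is R5.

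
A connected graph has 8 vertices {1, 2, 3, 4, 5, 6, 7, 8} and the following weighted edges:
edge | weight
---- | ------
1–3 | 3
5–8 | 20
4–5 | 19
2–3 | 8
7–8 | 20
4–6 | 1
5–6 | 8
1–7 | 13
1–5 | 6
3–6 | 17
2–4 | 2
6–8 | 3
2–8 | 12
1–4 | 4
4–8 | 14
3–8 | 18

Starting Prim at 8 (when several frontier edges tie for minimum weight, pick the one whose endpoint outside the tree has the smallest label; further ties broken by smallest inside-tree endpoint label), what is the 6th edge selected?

1-5

Prim's algorithm from 8:
Step 1: cheapest edge leaving the tree is 6–8 (3); add 6.
Step 2: cheapest edge leaving the tree is 4–6 (1); add 4.
Step 3: cheapest edge leaving the tree is 2–4 (2); add 2.
Step 4: cheapest edge leaving the tree is 1–4 (4); add 1.
Step 5: cheapest edge leaving the tree is 1–3 (3); add 3.
Step 6: cheapest edge leaving the tree is 1–5 (6); add 5.
Step 7: cheapest edge leaving the tree is 1–7 (13); add 7.
The 6th edge added is 1–5.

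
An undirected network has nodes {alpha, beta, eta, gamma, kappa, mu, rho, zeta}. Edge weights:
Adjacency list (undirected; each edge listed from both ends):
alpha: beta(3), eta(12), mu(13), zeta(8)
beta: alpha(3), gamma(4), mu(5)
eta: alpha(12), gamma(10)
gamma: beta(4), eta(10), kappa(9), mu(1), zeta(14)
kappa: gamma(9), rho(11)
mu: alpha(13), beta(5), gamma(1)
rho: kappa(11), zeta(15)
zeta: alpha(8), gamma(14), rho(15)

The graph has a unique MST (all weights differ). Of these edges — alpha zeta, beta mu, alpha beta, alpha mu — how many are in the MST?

Sort edges by weight, then run Kruskal:
gamma mu (1): add — endpoints in different components.
alpha beta (3): add — endpoints in different components.
beta gamma (4): add — endpoints in different components.
beta mu (5): skip — beta and mu already connected.
alpha zeta (8): add — endpoints in different components.
gamma kappa (9): add — endpoints in different components.
eta gamma (10): add — endpoints in different components.
kappa rho (11): add — endpoints in different components.
MST edge set: {gamma mu, alpha beta, beta gamma, alpha zeta, gamma kappa, eta gamma, kappa rho}.
Of the listed edges, {alpha zeta, alpha beta} are in the MST → 2.

2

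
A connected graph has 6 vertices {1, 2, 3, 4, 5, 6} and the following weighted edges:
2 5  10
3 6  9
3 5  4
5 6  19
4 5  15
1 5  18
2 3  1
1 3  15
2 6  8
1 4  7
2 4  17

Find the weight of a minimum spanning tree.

35

Kruskal: consider edges lightest-first.
2 3 (1): add. Components now {1} {2,3} {4} {5} {6}
3 5 (4): add. Components now {1} {2,3,5} {4} {6}
1 4 (7): add. Components now {1,4} {2,3,5} {6}
2 6 (8): add. Components now {1,4} {2,3,5,6}
3 6 (9): skip — 3 and 6 already connected.
2 5 (10): skip — 2 and 5 already connected.
1 3 (15): add. Components now {1,2,3,4,5,6}
MST edges: 2 3, 3 5, 1 4, 2 6, 1 3; total weight 1+4+7+8+15 = 35.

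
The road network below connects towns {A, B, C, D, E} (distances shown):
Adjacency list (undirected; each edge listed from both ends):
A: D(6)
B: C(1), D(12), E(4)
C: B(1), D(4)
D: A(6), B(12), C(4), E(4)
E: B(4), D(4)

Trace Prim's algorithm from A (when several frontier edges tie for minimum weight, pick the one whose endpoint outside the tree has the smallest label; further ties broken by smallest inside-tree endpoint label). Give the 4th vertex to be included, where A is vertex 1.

B

Grow the tree from A using Prim:
Step 1: frontier [A D 6] → take A D (6); add D.
Step 2: frontier [C D 4, D E 4, B D 12] → take C D (4); add C.
Step 3: frontier [B C 1, D E 4, B D 12] → take B C (1); add B.
Step 4: frontier [B E 4, D E 4] → take B E (4); add E.
Vertex order: A, D, C, B, E. The 4th vertex is B.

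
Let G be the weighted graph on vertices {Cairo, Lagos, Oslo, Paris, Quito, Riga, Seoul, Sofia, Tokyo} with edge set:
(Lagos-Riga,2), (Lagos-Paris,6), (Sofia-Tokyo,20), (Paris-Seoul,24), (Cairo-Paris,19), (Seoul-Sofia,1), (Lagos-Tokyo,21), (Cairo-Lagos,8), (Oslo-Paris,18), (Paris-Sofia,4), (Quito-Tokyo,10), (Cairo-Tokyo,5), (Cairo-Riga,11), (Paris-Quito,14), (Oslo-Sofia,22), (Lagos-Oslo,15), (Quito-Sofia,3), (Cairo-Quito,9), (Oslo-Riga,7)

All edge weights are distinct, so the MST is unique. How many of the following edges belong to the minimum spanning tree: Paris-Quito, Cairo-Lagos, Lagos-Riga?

2

Kruskal: consider edges lightest-first.
Seoul-Sofia (1): add — endpoints in different components.
Lagos-Riga (2): add — endpoints in different components.
Quito-Sofia (3): add — endpoints in different components.
Paris-Sofia (4): add — endpoints in different components.
Cairo-Tokyo (5): add — endpoints in different components.
Lagos-Paris (6): add — endpoints in different components.
Oslo-Riga (7): add — endpoints in different components.
Cairo-Lagos (8): add — endpoints in different components.
MST edge set: {Seoul-Sofia, Lagos-Riga, Quito-Sofia, Paris-Sofia, Cairo-Tokyo, Lagos-Paris, Oslo-Riga, Cairo-Lagos}.
Of the listed edges, {Cairo-Lagos, Lagos-Riga} are in the MST → 2.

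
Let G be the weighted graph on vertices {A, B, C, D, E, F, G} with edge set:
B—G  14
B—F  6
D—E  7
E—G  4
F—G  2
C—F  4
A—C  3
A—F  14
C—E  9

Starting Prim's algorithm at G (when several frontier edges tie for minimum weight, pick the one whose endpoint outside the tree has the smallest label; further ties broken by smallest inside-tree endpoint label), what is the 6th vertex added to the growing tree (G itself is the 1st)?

B

Grow the tree from G using Prim:
Step 1: frontier [F—G 2, E—G 4, B—G 14] → take F—G (2); add F.
Step 2: frontier [C—F 4, B—F 6, A—F 14, E—G 4, B—G 14] → take C—F (4); add C.
Step 3: frontier [A—C 3, C—E 9, B—F 6, A—F 14, E—G 4, B—G 14] → take A—C (3); add A.
Step 4: frontier [C—E 9, B—F 6, E—G 4, B—G 14] → take E—G (4); add E.
Step 5: frontier [D—E 7, B—F 6, B—G 14] → take B—F (6); add B.
Step 6: frontier [D—E 7] → take D—E (7); add D.
Vertex order: G, F, C, A, E, B, D. The 6th vertex is B.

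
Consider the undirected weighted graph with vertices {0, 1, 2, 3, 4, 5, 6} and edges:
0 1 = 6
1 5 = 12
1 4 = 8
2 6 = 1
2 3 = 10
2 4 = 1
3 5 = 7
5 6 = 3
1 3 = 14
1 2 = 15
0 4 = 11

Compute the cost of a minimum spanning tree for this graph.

Prim's algorithm from 6:
Step 1: frontier [2 6 1, 5 6 3] → take 2 6 (1); add 2.
Step 2: frontier [2 4 1, 2 3 10, 1 2 15, 5 6 3] → take 2 4 (1); add 4.
Step 3: frontier [2 3 10, 1 2 15, 1 4 8, 0 4 11, 5 6 3] → take 5 6 (3); add 5.
Step 4: frontier [2 3 10, 1 2 15, 1 4 8, 0 4 11, 3 5 7, 1 5 12] → take 3 5 (7); add 3.
Step 5: frontier [1 2 15, 1 3 14, 1 4 8, 0 4 11, 1 5 12] → take 1 4 (8); add 1.
Step 6: frontier [0 1 6, 0 4 11] → take 0 1 (6); add 0.
MST edges: 2 6, 2 4, 5 6, 3 5, 1 4, 0 1; total weight 1+1+3+7+8+6 = 26.

26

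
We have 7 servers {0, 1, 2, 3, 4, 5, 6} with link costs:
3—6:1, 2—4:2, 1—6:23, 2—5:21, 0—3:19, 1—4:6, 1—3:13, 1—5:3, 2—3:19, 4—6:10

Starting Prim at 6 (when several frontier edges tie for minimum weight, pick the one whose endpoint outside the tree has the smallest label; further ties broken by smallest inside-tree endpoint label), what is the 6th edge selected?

Grow the tree from 6 using Prim:
Step 1: frontier [3—6 1, 4—6 10, 1—6 23] → take 3—6 (1); add 3.
Step 2: frontier [1—3 13, 0—3 19, 2—3 19, 4—6 10, 1—6 23] → take 4—6 (10); add 4.
Step 3: frontier [1—3 13, 0—3 19, 2—3 19, 2—4 2, 1—4 6, 1—6 23] → take 2—4 (2); add 2.
Step 4: frontier [2—5 21, 1—3 13, 0—3 19, 1—4 6, 1—6 23] → take 1—4 (6); add 1.
Step 5: frontier [1—5 3, 2—5 21, 0—3 19] → take 1—5 (3); add 5.
Step 6: frontier [0—3 19] → take 0—3 (19); add 0.
The 6th edge added is 0—3.

0-3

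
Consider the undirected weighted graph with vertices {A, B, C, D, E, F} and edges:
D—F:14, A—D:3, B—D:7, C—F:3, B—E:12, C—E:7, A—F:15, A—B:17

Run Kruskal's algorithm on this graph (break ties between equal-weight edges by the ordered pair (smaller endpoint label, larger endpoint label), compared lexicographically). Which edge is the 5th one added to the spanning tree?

Kruskal's algorithm — process edges by increasing weight (ties by edge label):
A—D (3): add — endpoints in different components.
C—F (3): add — endpoints in different components.
B—D (7): add — endpoints in different components.
C—E (7): add — endpoints in different components.
B—E (12): add — endpoints in different components.
The 5th edge added is B—E.

B-E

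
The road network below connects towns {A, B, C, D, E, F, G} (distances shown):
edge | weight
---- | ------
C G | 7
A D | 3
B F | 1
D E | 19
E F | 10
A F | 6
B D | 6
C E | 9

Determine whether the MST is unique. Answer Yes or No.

No

Kruskal: consider edges lightest-first.
B F (1): add — endpoints in different components.
A D (3): add — endpoints in different components.
A F (6): add — endpoints in different components.
B D (6): skip — B and D already connected.
C G (7): add — endpoints in different components.
C E (9): add — endpoints in different components.
E F (10): add — endpoints in different components.
Non-tree edge B D has weight 6, equal to the heaviest edge on its tree cycle — swapping gives another MST of the same weight. Not unique.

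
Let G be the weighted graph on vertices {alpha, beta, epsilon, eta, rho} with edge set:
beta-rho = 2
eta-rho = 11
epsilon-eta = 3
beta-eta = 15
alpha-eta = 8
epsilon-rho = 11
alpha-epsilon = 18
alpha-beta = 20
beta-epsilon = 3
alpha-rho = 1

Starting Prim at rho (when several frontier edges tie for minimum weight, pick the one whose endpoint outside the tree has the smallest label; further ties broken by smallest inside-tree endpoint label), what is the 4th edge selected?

Prim's algorithm from rho:
Step 1: cheapest edge leaving the tree is alpha-rho (1); add alpha.
Step 2: cheapest edge leaving the tree is beta-rho (2); add beta.
Step 3: cheapest edge leaving the tree is beta-epsilon (3); add epsilon.
Step 4: cheapest edge leaving the tree is epsilon-eta (3); add eta.
The 4th edge added is epsilon-eta.

epsilon-eta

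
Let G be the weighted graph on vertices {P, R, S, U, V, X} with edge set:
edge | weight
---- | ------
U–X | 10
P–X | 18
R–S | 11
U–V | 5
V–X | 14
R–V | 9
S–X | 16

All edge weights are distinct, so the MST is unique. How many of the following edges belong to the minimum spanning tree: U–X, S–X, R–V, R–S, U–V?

4

Sort edges by weight, then run Kruskal:
U–V (5): add. Components now {S} {R} {U,V} {X} {P}
R–V (9): add. Components now {S} {R,U,V} {X} {P}
U–X (10): add. Components now {S} {R,U,V,X} {P}
R–S (11): add. Components now {R,S,U,V,X} {P}
V–X (14): skip — X and V already connected.
S–X (16): skip — S and X already connected.
P–X (18): add. Components now {P,R,S,U,V,X}
MST edge set: {U–V, R–V, U–X, R–S, P–X}.
Of the listed edges, {U–X, R–V, R–S, U–V} are in the MST → 4.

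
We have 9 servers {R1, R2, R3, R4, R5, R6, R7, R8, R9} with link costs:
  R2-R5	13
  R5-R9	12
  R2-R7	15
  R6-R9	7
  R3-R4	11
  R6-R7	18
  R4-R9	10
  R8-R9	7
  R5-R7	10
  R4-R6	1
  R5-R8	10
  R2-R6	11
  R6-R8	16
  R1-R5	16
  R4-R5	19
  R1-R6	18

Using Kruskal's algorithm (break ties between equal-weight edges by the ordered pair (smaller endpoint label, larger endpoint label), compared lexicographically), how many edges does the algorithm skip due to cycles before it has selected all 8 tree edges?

Kruskal: consider edges lightest-first.
R4-R6 (1): add — endpoints in different components.
R6-R9 (7): add — endpoints in different components.
R8-R9 (7): add — endpoints in different components.
R4-R9 (10): skip — R9 and R4 already connected.
R5-R7 (10): add — endpoints in different components.
R5-R8 (10): add — endpoints in different components.
R2-R6 (11): add — endpoints in different components.
R3-R4 (11): add — endpoints in different components.
R5-R9 (12): skip — R5 and R9 already connected.
R2-R5 (13): skip — R5 and R2 already connected.
R2-R7 (15): skip — R7 and R2 already connected.
R1-R5 (16): add — endpoints in different components.
Edges rejected before the tree was complete: 4.

4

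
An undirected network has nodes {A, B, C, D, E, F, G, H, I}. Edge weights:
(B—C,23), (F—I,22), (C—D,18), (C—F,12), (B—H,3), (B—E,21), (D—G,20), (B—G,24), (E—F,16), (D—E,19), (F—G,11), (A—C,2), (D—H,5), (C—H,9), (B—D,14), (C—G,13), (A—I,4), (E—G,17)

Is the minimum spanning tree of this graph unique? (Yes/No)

Kruskal's algorithm — process edges by increasing weight (ties by edge label):
A—C (2): add — endpoints in different components.
B—H (3): add — endpoints in different components.
A—I (4): add — endpoints in different components.
D—H (5): add — endpoints in different components.
C—H (9): add — endpoints in different components.
F—G (11): add — endpoints in different components.
C—F (12): add — endpoints in different components.
C—G (13): skip — C and G already connected.
B—D (14): skip — B and D already connected.
E—F (16): add — endpoints in different components.
Every non-tree edge has weight strictly greater than the heaviest edge on the tree path between its endpoints, so the MST is unique.

Yes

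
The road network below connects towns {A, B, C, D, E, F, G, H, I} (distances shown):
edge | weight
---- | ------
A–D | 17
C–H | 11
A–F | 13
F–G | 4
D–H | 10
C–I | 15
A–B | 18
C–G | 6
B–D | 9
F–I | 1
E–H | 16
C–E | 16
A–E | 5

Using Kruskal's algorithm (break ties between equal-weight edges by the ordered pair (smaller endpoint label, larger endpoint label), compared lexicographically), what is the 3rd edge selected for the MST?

Kruskal: consider edges lightest-first.
F–I (1): add — endpoints in different components.
F–G (4): add — endpoints in different components.
A–E (5): add — endpoints in different components.
C–G (6): add — endpoints in different components.
B–D (9): add — endpoints in different components.
D–H (10): add — endpoints in different components.
C–H (11): add — endpoints in different components.
A–F (13): add — endpoints in different components.
The 3rd edge added is A–E.

A-E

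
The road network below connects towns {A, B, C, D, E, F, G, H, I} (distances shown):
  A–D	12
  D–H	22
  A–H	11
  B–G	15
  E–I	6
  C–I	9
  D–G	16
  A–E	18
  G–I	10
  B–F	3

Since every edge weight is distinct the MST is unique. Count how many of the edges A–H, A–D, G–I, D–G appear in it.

4

Kruskal: consider edges lightest-first.
B–F (3): add — endpoints in different components.
E–I (6): add — endpoints in different components.
C–I (9): add — endpoints in different components.
G–I (10): add — endpoints in different components.
A–H (11): add — endpoints in different components.
A–D (12): add — endpoints in different components.
B–G (15): add — endpoints in different components.
D–G (16): add — endpoints in different components.
MST edge set: {B–F, E–I, C–I, G–I, A–H, A–D, B–G, D–G}.
Of the listed edges, {A–H, A–D, G–I, D–G} are in the MST → 4.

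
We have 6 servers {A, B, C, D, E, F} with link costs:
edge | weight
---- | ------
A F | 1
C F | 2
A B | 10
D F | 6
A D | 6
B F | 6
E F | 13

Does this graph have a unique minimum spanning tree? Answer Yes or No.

No

Sort edges by weight, then run Kruskal:
A F (1): add — endpoints in different components.
C F (2): add — endpoints in different components.
A D (6): add — endpoints in different components.
B F (6): add — endpoints in different components.
D F (6): skip — D and F already connected.
A B (10): skip — A and B already connected.
E F (13): add — endpoints in different components.
Non-tree edge D F has weight 6, equal to the heaviest edge on its tree cycle — swapping gives another MST of the same weight. Not unique.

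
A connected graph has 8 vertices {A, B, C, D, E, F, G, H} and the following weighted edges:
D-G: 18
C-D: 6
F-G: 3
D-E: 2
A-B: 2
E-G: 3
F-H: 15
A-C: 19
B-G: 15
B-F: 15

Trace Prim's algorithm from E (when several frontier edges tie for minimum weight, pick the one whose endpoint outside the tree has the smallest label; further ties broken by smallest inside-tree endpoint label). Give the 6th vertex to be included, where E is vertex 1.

Prim, starting at E.
Step 1: frontier [D-E 2, E-G 3] → take D-E (2); add D.
Step 2: frontier [C-D 6, D-G 18, E-G 3] → take E-G (3); add G.
Step 3: frontier [C-D 6, F-G 3, B-G 15] → take F-G (3); add F.
Step 4: frontier [C-D 6, B-F 15, F-H 15, B-G 15] → take C-D (6); add C.
Step 5: frontier [A-C 19, B-F 15, F-H 15, B-G 15] → take B-F (15); add B.
Step 6: frontier [A-B 2, A-C 19, F-H 15] → take A-B (2); add A.
Step 7: frontier [F-H 15] → take F-H (15); add H.
Vertex order: E, D, G, F, C, B, A, H. The 6th vertex is B.

B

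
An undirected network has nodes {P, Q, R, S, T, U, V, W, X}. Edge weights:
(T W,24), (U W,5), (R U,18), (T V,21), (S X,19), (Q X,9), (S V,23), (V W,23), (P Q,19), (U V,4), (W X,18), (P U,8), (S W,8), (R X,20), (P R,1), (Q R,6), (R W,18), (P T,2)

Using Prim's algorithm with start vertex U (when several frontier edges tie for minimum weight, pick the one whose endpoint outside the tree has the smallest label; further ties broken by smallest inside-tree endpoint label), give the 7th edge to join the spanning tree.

S-W

Grow the tree from U using Prim:
Step 1: cheapest edge leaving the tree is U V (4); add V.
Step 2: cheapest edge leaving the tree is U W (5); add W.
Step 3: cheapest edge leaving the tree is P U (8); add P.
Step 4: cheapest edge leaving the tree is P R (1); add R.
Step 5: cheapest edge leaving the tree is P T (2); add T.
Step 6: cheapest edge leaving the tree is Q R (6); add Q.
Step 7: cheapest edge leaving the tree is S W (8); add S.
Step 8: cheapest edge leaving the tree is Q X (9); add X.
The 7th edge added is S W.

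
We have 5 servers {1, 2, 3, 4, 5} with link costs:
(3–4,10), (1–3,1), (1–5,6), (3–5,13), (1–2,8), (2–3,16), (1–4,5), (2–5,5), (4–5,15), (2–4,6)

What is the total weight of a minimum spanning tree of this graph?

Prim, starting at 4.
Step 1: frontier [1–4 5, 2–4 6, 3–4 10, 4–5 15] → take 1–4 (5); add 1.
Step 2: frontier [1–3 1, 1–5 6, 1–2 8, 2–4 6, 3–4 10, 4–5 15] → take 1–3 (1); add 3.
Step 3: frontier [1–5 6, 1–2 8, 3–5 13, 2–3 16, 2–4 6, 4–5 15] → take 2–4 (6); add 2.
Step 4: frontier [1–5 6, 2–5 5, 3–5 13, 4–5 15] → take 2–5 (5); add 5.
MST edges: 1–4, 1–3, 2–4, 2–5; total weight 5+1+6+5 = 17.

17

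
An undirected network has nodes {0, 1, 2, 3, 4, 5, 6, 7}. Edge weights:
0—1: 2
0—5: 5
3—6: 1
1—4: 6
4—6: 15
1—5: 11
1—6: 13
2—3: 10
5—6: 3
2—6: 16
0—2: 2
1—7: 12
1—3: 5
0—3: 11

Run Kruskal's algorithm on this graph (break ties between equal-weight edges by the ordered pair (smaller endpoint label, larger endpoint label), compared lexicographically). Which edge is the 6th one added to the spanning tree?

1-4

Kruskal's algorithm — process edges by increasing weight (ties by edge label):
3—6 (1): add — endpoints in different components.
0—1 (2): add — endpoints in different components.
0—2 (2): add — endpoints in different components.
5—6 (3): add — endpoints in different components.
0—5 (5): add — endpoints in different components.
1—3 (5): skip — 1 and 3 already connected.
1—4 (6): add — endpoints in different components.
2—3 (10): skip — 2 and 3 already connected.
0—3 (11): skip — 0 and 3 already connected.
1—5 (11): skip — 1 and 5 already connected.
1—7 (12): add — endpoints in different components.
The 6th edge added is 1—4.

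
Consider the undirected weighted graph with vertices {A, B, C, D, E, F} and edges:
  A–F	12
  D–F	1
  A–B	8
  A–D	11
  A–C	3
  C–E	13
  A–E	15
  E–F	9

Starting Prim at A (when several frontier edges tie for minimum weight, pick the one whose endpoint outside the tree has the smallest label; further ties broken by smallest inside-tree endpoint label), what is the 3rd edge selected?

A-D

Prim, starting at A.
Step 1: frontier [A–C 3, A–B 8, A–D 11, A–F 12, A–E 15] → take A–C (3); add C.
Step 2: frontier [A–B 8, A–D 11, A–F 12, A–E 15, C–E 13] → take A–B (8); add B.
Step 3: frontier [A–D 11, A–F 12, A–E 15, C–E 13] → take A–D (11); add D.
Step 4: frontier [A–F 12, A–E 15, C–E 13, D–F 1] → take D–F (1); add F.
Step 5: frontier [A–E 15, C–E 13, E–F 9] → take E–F (9); add E.
The 3rd edge added is A–D.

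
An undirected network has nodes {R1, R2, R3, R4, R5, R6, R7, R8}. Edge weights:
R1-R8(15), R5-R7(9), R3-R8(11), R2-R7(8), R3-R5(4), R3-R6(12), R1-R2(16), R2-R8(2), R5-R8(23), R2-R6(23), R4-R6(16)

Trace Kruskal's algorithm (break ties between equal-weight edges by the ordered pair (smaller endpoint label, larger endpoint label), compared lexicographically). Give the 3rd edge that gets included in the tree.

Kruskal's algorithm — process edges by increasing weight (ties by edge label):
R2-R8 (2): add — endpoints in different components.
R3-R5 (4): add — endpoints in different components.
R2-R7 (8): add — endpoints in different components.
R5-R7 (9): add — endpoints in different components.
R3-R8 (11): skip — R8 and R3 already connected.
R3-R6 (12): add — endpoints in different components.
R1-R8 (15): add — endpoints in different components.
R1-R2 (16): skip — R2 and R1 already connected.
R4-R6 (16): add — endpoints in different components.
The 3rd edge added is R2-R7.

R2-R7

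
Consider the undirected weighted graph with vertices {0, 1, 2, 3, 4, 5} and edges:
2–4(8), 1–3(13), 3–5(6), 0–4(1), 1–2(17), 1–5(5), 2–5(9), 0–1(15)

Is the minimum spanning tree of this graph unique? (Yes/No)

Sort edges by weight, then run Kruskal:
0–4 (1): add. Components now {0,4} {1} {2} {3} {5}
1–5 (5): add. Components now {0,4} {1,5} {2} {3}
3–5 (6): add. Components now {0,4} {1,3,5} {2}
2–4 (8): add. Components now {0,2,4} {1,3,5}
2–5 (9): add. Components now {0,1,2,3,4,5}
Every non-tree edge has weight strictly greater than the heaviest edge on the tree path between its endpoints, so the MST is unique.

Yes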